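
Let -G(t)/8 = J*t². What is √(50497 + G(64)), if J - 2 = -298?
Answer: 5*√389993 ≈ 3122.5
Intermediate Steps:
J = -296 (J = 2 - 298 = -296)
G(t) = 2368*t² (G(t) = -(-2368)*t² = 2368*t²)
√(50497 + G(64)) = √(50497 + 2368*64²) = √(50497 + 2368*4096) = √(50497 + 9699328) = √9749825 = 5*√389993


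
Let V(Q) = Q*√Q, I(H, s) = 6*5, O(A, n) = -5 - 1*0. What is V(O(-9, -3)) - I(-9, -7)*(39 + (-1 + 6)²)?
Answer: -1920 - 5*I*√5 ≈ -1920.0 - 11.18*I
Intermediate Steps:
O(A, n) = -5 (O(A, n) = -5 + 0 = -5)
I(H, s) = 30
V(Q) = Q^(3/2)
V(O(-9, -3)) - I(-9, -7)*(39 + (-1 + 6)²) = (-5)^(3/2) - 30*(39 + (-1 + 6)²) = -5*I*√5 - 30*(39 + 5²) = -5*I*√5 - 30*(39 + 25) = -5*I*√5 - 30*64 = -5*I*√5 - 1*1920 = -5*I*√5 - 1920 = -1920 - 5*I*√5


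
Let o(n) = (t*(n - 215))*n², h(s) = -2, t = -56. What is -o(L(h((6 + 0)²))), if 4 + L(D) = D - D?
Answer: -196224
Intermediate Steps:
L(D) = -4 (L(D) = -4 + (D - D) = -4 + 0 = -4)
o(n) = n²*(12040 - 56*n) (o(n) = (-56*(n - 215))*n² = (-56*(-215 + n))*n² = (12040 - 56*n)*n² = n²*(12040 - 56*n))
-o(L(h((6 + 0)²))) = -56*(-4)²*(215 - 1*(-4)) = -56*16*(215 + 4) = -56*16*219 = -1*196224 = -196224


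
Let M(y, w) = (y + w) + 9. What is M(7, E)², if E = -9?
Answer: 49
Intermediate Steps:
M(y, w) = 9 + w + y (M(y, w) = (w + y) + 9 = 9 + w + y)
M(7, E)² = (9 - 9 + 7)² = 7² = 49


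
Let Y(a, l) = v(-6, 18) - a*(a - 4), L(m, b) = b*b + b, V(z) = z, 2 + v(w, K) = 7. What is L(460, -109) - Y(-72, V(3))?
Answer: 17239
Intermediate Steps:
v(w, K) = 5 (v(w, K) = -2 + 7 = 5)
L(m, b) = b + b² (L(m, b) = b² + b = b + b²)
Y(a, l) = 5 - a*(-4 + a) (Y(a, l) = 5 - a*(a - 4) = 5 - a*(-4 + a))
L(460, -109) - Y(-72, V(3)) = -109*(1 - 109) - (5 - 1*(-72)² + 4*(-72)) = -109*(-108) - (5 - 1*5184 - 288) = 11772 - (5 - 5184 - 288) = 11772 - 1*(-5467) = 11772 + 5467 = 17239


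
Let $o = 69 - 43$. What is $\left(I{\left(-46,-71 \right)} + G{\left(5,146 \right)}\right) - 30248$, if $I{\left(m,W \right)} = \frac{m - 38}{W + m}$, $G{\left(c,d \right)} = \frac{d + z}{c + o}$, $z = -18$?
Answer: $- \frac{36563972}{1209} \approx -30243.0$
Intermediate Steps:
$o = 26$ ($o = 69 - 43 = 26$)
$G{\left(c,d \right)} = \frac{-18 + d}{26 + c}$ ($G{\left(c,d \right)} = \frac{d - 18}{c + 26} = \frac{-18 + d}{26 + c}$)
$I{\left(m,W \right)} = \frac{-38 + m}{W + m}$
$\left(I{\left(-46,-71 \right)} + G{\left(5,146 \right)}\right) - 30248 = \left(\frac{-38 - 46}{-71 - 46} + \frac{-18 + 146}{26 + 5}\right) - 30248 = \left(\frac{1}{-117} \left(-84\right) + \frac{1}{31} \cdot 128\right) - 30248 = \left(\left(- \frac{1}{117}\right) \left(-84\right) + \frac{1}{31} \cdot 128\right) - 30248 = \left(\frac{28}{39} + \frac{128}{31}\right) - 30248 = \frac{5860}{1209} - 30248 = - \frac{36563972}{1209}$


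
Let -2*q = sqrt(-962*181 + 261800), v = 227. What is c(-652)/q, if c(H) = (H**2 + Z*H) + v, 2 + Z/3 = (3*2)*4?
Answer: -127433*sqrt(9742)/4871 ≈ -2582.2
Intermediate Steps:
Z = 66 (Z = -6 + 3*((3*2)*4) = -6 + 3*(6*4) = -6 + 3*24 = -6 + 72 = 66)
q = -3*sqrt(9742)/2 (q = -sqrt(-962*181 + 261800)/2 = -sqrt(-174122 + 261800)/2 = -3*sqrt(9742)/2 ≈ -148.05)
c(H) = 227 + H**2 + 66*H (c(H) = (H**2 + 66*H) + 227 = 227 + H**2 + 66*H)
c(-652)/q = (227 + (-652)**2 + 66*(-652))/((-3*sqrt(9742)/2)) = (227 + 425104 - 43032)*(-sqrt(9742)/14613) = 382299*(-sqrt(9742)/14613) = -127433*sqrt(9742)/4871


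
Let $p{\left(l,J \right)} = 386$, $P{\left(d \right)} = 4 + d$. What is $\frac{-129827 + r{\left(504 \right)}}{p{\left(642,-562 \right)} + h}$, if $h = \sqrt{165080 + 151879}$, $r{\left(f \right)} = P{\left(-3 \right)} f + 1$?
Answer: $\frac{49918292}{167963} - \frac{129322 \sqrt{316959}}{167963} \approx -136.27$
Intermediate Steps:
$r{\left(f \right)} = 1 + f$ ($r{\left(f \right)} = \left(4 - 3\right) f + 1 = 1 f + 1 = f + 1 = 1 + f$)
$h = \sqrt{316959} \approx 562.99$
$\frac{-129827 + r{\left(504 \right)}}{p{\left(642,-562 \right)} + h} = \frac{-129827 + \left(1 + 504\right)}{386 + \sqrt{316959}} = \frac{-129827 + 505}{386 + \sqrt{316959}} = - \frac{129322}{386 + \sqrt{316959}}$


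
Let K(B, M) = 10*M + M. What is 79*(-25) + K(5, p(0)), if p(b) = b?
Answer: -1975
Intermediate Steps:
K(B, M) = 11*M
79*(-25) + K(5, p(0)) = 79*(-25) + 11*0 = -1975 + 0 = -1975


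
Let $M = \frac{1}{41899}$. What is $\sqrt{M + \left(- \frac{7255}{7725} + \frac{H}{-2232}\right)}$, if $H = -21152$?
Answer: $\frac{2 \sqrt{8595315946148741095}}{2006752605} \approx 2.9219$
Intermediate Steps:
$M = \frac{1}{41899} \approx 2.3867 \cdot 10^{-5}$
$\sqrt{M + \left(- \frac{7255}{7725} + \frac{H}{-2232}\right)} = \sqrt{\frac{1}{41899} - \left(- \frac{2644}{279} + \frac{1451}{1545}\right)} = \sqrt{\frac{1}{41899} - - \frac{1226717}{143685}} = \sqrt{\frac{1}{41899} + \left(- \frac{1451}{1545} + \frac{2644}{279}\right)} = \sqrt{\frac{1}{41899} + \frac{1226717}{143685}} = \sqrt{\frac{51398359268}{6020257815}} = \frac{2 \sqrt{8595315946148741095}}{2006752605}$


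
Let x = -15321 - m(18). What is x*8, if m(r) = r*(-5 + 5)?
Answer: -122568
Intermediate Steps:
m(r) = 0 (m(r) = r*0 = 0)
x = -15321 (x = -15321 - 1*0 = -15321 + 0 = -15321)
x*8 = -15321*8 = -122568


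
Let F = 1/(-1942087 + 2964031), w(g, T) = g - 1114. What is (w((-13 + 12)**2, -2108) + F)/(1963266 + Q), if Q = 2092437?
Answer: -1137423671/4144701346632 ≈ -0.00027443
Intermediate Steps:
w(g, T) = -1114 + g
F = 1/1021944 ≈ 9.7853e-7
(w((-13 + 12)**2, -2108) + F)/(1963266 + Q) = ((-1114 + (-13 + 12)**2) + 1/1021944)/(1963266 + 2092437) = ((-1114 + (-1)**2) + 1/1021944)/4055703 = ((-1114 + 1) + 1/1021944)*(1/4055703) = (-1113 + 1/1021944)*(1/4055703) = -1137423671/1021944*1/4055703 = -1137423671/4144701346632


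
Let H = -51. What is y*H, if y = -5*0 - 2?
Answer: 102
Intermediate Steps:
y = -2 (y = 0 - 2 = -2)
y*H = -2*(-51) = 102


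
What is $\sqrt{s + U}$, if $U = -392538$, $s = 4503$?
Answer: $3 i \sqrt{43115} \approx 622.92 i$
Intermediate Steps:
$\sqrt{s + U} = \sqrt{4503 - 392538} = \sqrt{-388035} = 3 i \sqrt{43115}$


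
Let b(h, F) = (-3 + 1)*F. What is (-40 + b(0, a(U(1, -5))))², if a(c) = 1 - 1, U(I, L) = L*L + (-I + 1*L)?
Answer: 1600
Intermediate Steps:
U(I, L) = L + L² - I (U(I, L) = L² + (-I + L) = L² + (L - I) = L + L² - I)
a(c) = 0
b(h, F) = -2*F
(-40 + b(0, a(U(1, -5))))² = (-40 - 2*0)² = (-40 + 0)² = (-40)² = 1600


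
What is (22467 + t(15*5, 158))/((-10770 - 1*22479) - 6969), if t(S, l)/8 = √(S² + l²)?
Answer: -7489/13406 - 52*√181/20109 ≈ -0.59342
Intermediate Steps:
t(S, l) = 8*√(S² + l²)
(22467 + t(15*5, 158))/((-10770 - 1*22479) - 6969) = (22467 + 8*√((15*5)² + 158²))/((-10770 - 1*22479) - 6969) = (22467 + 8*√(75² + 24964))/((-10770 - 22479) - 6969) = (22467 + 8*√(5625 + 24964))/(-33249 - 6969) = (22467 + 8*√30589)/(-40218) = (22467 + 8*(13*√181))*(-1/40218) = (22467 + 104*√181)*(-1/40218) = -7489/13406 - 52*√181/20109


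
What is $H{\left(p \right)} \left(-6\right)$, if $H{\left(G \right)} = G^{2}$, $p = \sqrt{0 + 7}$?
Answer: $-42$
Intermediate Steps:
$p = \sqrt{7} \approx 2.6458$
$H{\left(p \right)} \left(-6\right) = \left(\sqrt{7}\right)^{2} \left(-6\right) = 7 \left(-6\right) = -42$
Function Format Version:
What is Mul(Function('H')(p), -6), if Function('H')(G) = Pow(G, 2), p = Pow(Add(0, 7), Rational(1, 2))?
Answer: -42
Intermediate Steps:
p = Pow(7, Rational(1, 2)) ≈ 2.6458
Mul(Function('H')(p), -6) = Mul(Pow(Pow(7, Rational(1, 2)), 2), -6) = Mul(7, -6) = -42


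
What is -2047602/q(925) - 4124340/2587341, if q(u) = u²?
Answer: -2942244339594/737931214375 ≈ -3.9872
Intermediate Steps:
-2047602/q(925) - 4124340/2587341 = -2047602/(925²) - 4124340/2587341 = -2047602/855625 - 4124340*1/2587341 = -2047602*1/855625 - 1374780/862447 = -2047602/855625 - 1374780/862447 = -2942244339594/737931214375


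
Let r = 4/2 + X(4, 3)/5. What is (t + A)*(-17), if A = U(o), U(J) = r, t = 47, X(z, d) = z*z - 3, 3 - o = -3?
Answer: -4386/5 ≈ -877.20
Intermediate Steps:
o = 6 (o = 3 - 1*(-3) = 3 + 3 = 6)
X(z, d) = -3 + z**2 (X(z, d) = z**2 - 3 = -3 + z**2)
r = 23/5 (r = 4/2 + (-3 + 4**2)/5 = 4*(1/2) + (-3 + 16)*(1/5) = 2 + 13*(1/5) = 2 + 13/5 = 23/5 ≈ 4.6000)
U(J) = 23/5
A = 23/5 ≈ 4.6000
(t + A)*(-17) = (47 + 23/5)*(-17) = (258/5)*(-17) = -4386/5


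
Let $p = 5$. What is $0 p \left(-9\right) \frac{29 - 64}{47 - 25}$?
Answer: $0$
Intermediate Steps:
$0 p \left(-9\right) \frac{29 - 64}{47 - 25} = 0 \cdot 5 \left(-9\right) \frac{29 - 64}{47 - 25} = 0 \left(-9\right) \left(- \frac{35}{22}\right) = 0 \left(\left(-35\right) \frac{1}{22}\right) = 0 \left(- \frac{35}{22}\right) = 0$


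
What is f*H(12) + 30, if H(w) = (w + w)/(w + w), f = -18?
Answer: 12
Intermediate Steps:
H(w) = 1 (H(w) = (2*w)/((2*w)) = (2*w)*(1/(2*w)) = 1)
f*H(12) + 30 = -18*1 + 30 = -18 + 30 = 12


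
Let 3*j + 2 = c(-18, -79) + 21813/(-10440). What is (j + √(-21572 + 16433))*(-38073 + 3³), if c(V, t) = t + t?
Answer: 3576774211/1740 - 114138*I*√571 ≈ 2.0556e+6 - 2.7274e+6*I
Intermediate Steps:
c(V, t) = 2*t
j = -564071/10440 (j = -⅔ + (2*(-79) + 21813/(-10440))/3 = -⅔ + (-158 + 21813*(-1/10440))/3 = -⅔ + (-158 - 7271/3480)/3 = -⅔ + (⅓)*(-557111/3480) = -⅔ - 557111/10440 = -564071/10440 ≈ -54.030)
(j + √(-21572 + 16433))*(-38073 + 3³) = (-564071/10440 + √(-21572 + 16433))*(-38073 + 3³) = (-564071/10440 + √(-5139))*(-38073 + 27) = (-564071/10440 + 3*I*√571)*(-38046) = 3576774211/1740 - 114138*I*√571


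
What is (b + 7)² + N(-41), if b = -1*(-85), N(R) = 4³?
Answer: 8528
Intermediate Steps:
N(R) = 64
b = 85
(b + 7)² + N(-41) = (85 + 7)² + 64 = 92² + 64 = 8464 + 64 = 8528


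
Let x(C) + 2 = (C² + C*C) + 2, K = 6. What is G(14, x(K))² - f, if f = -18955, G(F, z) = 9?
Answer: 19036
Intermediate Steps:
x(C) = 2*C² (x(C) = -2 + ((C² + C*C) + 2) = -2 + ((C² + C²) + 2) = -2 + (2*C² + 2) = -2 + (2 + 2*C²) = 2*C²)
G(14, x(K))² - f = 9² - 1*(-18955) = 81 + 18955 = 19036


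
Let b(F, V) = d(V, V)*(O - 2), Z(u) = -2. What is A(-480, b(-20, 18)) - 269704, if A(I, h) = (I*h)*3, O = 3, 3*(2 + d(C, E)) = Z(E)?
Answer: -265864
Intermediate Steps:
d(C, E) = -8/3 (d(C, E) = -2 + (⅓)*(-2) = -2 - ⅔ = -8/3)
b(F, V) = -8/3 (b(F, V) = -8*(3 - 2)/3 = -8/3*1 = -8/3)
A(I, h) = 3*I*h
A(-480, b(-20, 18)) - 269704 = 3*(-480)*(-8/3) - 269704 = 3840 - 269704 = -265864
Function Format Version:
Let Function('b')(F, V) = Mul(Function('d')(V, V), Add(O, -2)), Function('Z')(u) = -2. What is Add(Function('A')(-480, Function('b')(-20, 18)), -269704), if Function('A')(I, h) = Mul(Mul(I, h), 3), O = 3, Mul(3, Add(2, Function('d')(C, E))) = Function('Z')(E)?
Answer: -265864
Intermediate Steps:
Function('d')(C, E) = Rational(-8, 3) (Function('d')(C, E) = Add(-2, Mul(Rational(1, 3), -2)) = Add(-2, Rational(-2, 3)) = Rational(-8, 3))
Function('b')(F, V) = Rational(-8, 3) (Function('b')(F, V) = Mul(Rational(-8, 3), Add(3, -2)) = Mul(Rational(-8, 3), 1) = Rational(-8, 3))
Function('A')(I, h) = Mul(3, I, h)
Add(Function('A')(-480, Function('b')(-20, 18)), -269704) = Add(Mul(3, -480, Rational(-8, 3)), -269704) = Add(3840, -269704) = -265864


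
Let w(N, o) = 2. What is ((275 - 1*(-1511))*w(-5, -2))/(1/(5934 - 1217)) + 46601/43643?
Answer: 735346365333/43643 ≈ 1.6849e+7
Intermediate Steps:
((275 - 1*(-1511))*w(-5, -2))/(1/(5934 - 1217)) + 46601/43643 = ((275 - 1*(-1511))*2)/(1/(5934 - 1217)) + 46601/43643 = ((275 + 1511)*2)/(1/4717) + 46601*(1/43643) = (1786*2)/(1/4717) + 46601/43643 = 3572*4717 + 46601/43643 = 16849124 + 46601/43643 = 735346365333/43643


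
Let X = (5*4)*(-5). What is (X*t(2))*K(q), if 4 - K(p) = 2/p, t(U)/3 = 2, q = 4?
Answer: -2100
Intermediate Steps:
t(U) = 6 (t(U) = 3*2 = 6)
K(p) = 4 - 2/p
X = -100 (X = 20*(-5) = -100)
(X*t(2))*K(q) = (-100*6)*(4 - 2/4) = -600*(4 - 2*¼) = -600*(4 - ½) = -600*7/2 = -2100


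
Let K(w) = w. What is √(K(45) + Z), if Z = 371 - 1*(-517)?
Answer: √933 ≈ 30.545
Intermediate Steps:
Z = 888 (Z = 371 + 517 = 888)
√(K(45) + Z) = √(45 + 888) = √933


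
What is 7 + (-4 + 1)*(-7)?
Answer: 28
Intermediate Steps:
7 + (-4 + 1)*(-7) = 7 - 3*(-7) = 7 + 21 = 28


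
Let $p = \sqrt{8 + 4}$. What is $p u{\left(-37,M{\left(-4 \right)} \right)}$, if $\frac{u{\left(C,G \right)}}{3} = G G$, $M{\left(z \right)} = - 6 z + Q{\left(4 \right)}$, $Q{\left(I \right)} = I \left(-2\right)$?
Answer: $1536 \sqrt{3} \approx 2660.4$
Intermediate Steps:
$Q{\left(I \right)} = - 2 I$
$M{\left(z \right)} = -8 - 6 z$ ($M{\left(z \right)} = - 6 z - 8 = -8 - 6 z$)
$p = 2 \sqrt{3}$ ($p = \sqrt{12} = 2 \sqrt{3} \approx 3.4641$)
$u{\left(C,G \right)} = 3 G^{2}$ ($u{\left(C,G \right)} = 3 G G = 3 G^{2}$)
$p u{\left(-37,M{\left(-4 \right)} \right)} = 2 \sqrt{3} \cdot 3 \left(-8 - -24\right)^{2} = 2 \sqrt{3} \cdot 3 \left(-8 + 24\right)^{2} = 2 \sqrt{3} \cdot 3 \cdot 16^{2} = 2 \sqrt{3} \cdot 3 \cdot 256 = 2 \sqrt{3} \cdot 768 = 1536 \sqrt{3}$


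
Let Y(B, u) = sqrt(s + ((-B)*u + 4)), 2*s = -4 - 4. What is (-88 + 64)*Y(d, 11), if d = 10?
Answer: -24*I*sqrt(110) ≈ -251.71*I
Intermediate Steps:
s = -4 (s = (-4 - 4)/2 = (1/2)*(-8) = -4)
Y(B, u) = sqrt(-B*u) (Y(B, u) = sqrt(-4 + ((-B)*u + 4)) = sqrt(-4 + (-B*u + 4)) = sqrt(-4 + (4 - B*u)) = sqrt(-B*u))
(-88 + 64)*Y(d, 11) = (-88 + 64)*sqrt(-1*10*11) = -24*I*sqrt(110)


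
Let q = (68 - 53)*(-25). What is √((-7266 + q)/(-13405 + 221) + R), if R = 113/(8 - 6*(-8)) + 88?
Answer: √12056641310/11536 ≈ 9.5183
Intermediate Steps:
q = -375 (q = 15*(-25) = -375)
R = 5041/56 (R = 113/(8 + 48) + 88 = 113/56 + 88 = 5041/56 ≈ 90.018)
√((-7266 + q)/(-13405 + 221) + R) = √((-7266 - 375)/(-13405 + 221) + 5041/56) = √(-7641/(-13184) + 5041/56) = √(-7641*(-1/13184) + 5041/56) = √(7641/13184 + 5041/56) = √(8361055/92288) = √12056641310/11536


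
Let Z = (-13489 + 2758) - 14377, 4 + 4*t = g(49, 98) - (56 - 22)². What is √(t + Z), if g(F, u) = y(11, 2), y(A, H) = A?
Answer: I*√101581/2 ≈ 159.36*I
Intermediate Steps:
g(F, u) = 11
t = -1149/4 (t = -1 + (11 - (56 - 22)²)/4 = -1 + (11 - 1*34²)/4 = -1 + (11 - 1*1156)/4 = -1 + (11 - 1156)/4 = -1 + (¼)*(-1145) = -1 - 1145/4 = -1149/4 ≈ -287.25)
Z = -25108 (Z = -10731 - 14377 = -25108)
√(t + Z) = √(-1149/4 - 25108) = √(-101581/4) = I*√101581/2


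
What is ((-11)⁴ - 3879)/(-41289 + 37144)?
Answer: -10762/4145 ≈ -2.5964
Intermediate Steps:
((-11)⁴ - 3879)/(-41289 + 37144) = (14641 - 3879)/(-4145) = 10762*(-1/4145) = -10762/4145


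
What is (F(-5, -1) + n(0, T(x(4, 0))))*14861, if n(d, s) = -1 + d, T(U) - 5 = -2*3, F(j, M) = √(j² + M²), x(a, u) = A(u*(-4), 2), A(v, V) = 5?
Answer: -14861 + 14861*√26 ≈ 60916.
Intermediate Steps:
x(a, u) = 5
F(j, M) = √(M² + j²)
T(U) = -1 (T(U) = 5 - 2*3 = 5 - 6 = -1)
(F(-5, -1) + n(0, T(x(4, 0))))*14861 = (√((-1)² + (-5)²) + (-1 + 0))*14861 = (√(1 + 25) - 1)*14861 = (√26 - 1)*14861 = (-1 + √26)*14861 = -14861 + 14861*√26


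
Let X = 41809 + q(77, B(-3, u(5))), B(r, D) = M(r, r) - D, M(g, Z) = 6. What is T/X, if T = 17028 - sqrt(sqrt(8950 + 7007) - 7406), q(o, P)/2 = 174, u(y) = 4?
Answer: 17028/42157 - sqrt(-7406 + 9*sqrt(197))/42157 ≈ 0.40392 - 0.0020239*I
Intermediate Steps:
B(r, D) = 6 - D
q(o, P) = 348 (q(o, P) = 2*174 = 348)
T = 17028 - sqrt(-7406 + 9*sqrt(197)) (T = 17028 - sqrt(sqrt(15957) - 7406) = 17028 - sqrt(9*sqrt(197) - 7406) = 17028 - sqrt(-7406 + 9*sqrt(197)) ≈ 17028.0 - 85.321*I)
X = 42157 (X = 41809 + 348 = 42157)
T/X = (17028 - sqrt(-7406 + 9*sqrt(197)))/42157 = (17028 - sqrt(-7406 + 9*sqrt(197)))*(1/42157) = 17028/42157 - sqrt(-7406 + 9*sqrt(197))/42157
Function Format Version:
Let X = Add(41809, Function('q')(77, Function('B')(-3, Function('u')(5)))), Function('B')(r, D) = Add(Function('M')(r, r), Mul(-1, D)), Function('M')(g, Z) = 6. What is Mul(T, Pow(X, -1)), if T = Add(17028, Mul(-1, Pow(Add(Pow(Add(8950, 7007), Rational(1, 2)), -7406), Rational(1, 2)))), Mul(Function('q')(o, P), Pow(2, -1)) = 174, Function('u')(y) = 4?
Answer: Add(Rational(17028, 42157), Mul(Rational(-1, 42157), Pow(Add(-7406, Mul(9, Pow(197, Rational(1, 2)))), Rational(1, 2)))) ≈ Add(0.40392, Mul(-0.0020239, I))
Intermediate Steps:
Function('B')(r, D) = Add(6, Mul(-1, D))
Function('q')(o, P) = 348 (Function('q')(o, P) = Mul(2, 174) = 348)
T = Add(17028, Mul(-1, Pow(Add(-7406, Mul(9, Pow(197, Rational(1, 2)))), Rational(1, 2)))) (T = Add(17028, Mul(-1, Pow(Add(Pow(15957, Rational(1, 2)), -7406), Rational(1, 2)))) = Add(17028, Mul(-1, Pow(Add(Mul(9, Pow(197, Rational(1, 2))), -7406), Rational(1, 2)))) = Add(17028, Mul(-1, Pow(Add(-7406, Mul(9, Pow(197, Rational(1, 2)))), Rational(1, 2)))) ≈ Add(17028., Mul(-85.321, I)))
X = 42157 (X = Add(41809, 348) = 42157)
Mul(T, Pow(X, -1)) = Mul(Add(17028, Mul(-1, Pow(Add(-7406, Mul(9, Pow(197, Rational(1, 2)))), Rational(1, 2)))), Pow(42157, -1)) = Mul(Add(17028, Mul(-1, Pow(Add(-7406, Mul(9, Pow(197, Rational(1, 2)))), Rational(1, 2)))), Rational(1, 42157)) = Add(Rational(17028, 42157), Mul(Rational(-1, 42157), Pow(Add(-7406, Mul(9, Pow(197, Rational(1, 2)))), Rational(1, 2))))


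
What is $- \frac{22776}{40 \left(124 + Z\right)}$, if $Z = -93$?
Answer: $- \frac{2847}{155} \approx -18.368$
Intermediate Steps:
$- \frac{22776}{40 \left(124 + Z\right)} = - \frac{22776}{40 \left(124 - 93\right)} = - \frac{22776}{40 \cdot 31} = - \frac{22776}{1240} = \left(-22776\right) \frac{1}{1240} = - \frac{2847}{155}$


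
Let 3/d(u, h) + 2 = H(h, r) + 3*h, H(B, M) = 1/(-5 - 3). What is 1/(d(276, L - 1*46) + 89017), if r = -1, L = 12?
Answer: 833/74151137 ≈ 1.1234e-5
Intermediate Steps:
H(B, M) = -⅛ (H(B, M) = 1/(-8) = -⅛)
d(u, h) = 3/(-17/8 + 3*h) (d(u, h) = 3/(-2 + (-⅛ + 3*h)) = 3/(-17/8 + 3*h))
1/(d(276, L - 1*46) + 89017) = 1/(24/(-17 + 24*(12 - 1*46)) + 89017) = 1/(24/(-17 + 24*(12 - 46)) + 89017) = 1/(24/(-17 + 24*(-34)) + 89017) = 1/(24/(-17 - 816) + 89017) = 1/(24/(-833) + 89017) = 1/(24*(-1/833) + 89017) = 1/(-24/833 + 89017) = 1/(74151137/833) = 833/74151137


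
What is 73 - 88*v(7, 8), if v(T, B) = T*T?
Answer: -4239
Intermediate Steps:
v(T, B) = T²
73 - 88*v(7, 8) = 73 - 88*7² = 73 - 88*49 = 73 - 4312 = -4239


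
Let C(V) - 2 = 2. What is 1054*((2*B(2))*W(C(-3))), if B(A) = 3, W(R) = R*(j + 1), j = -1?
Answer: 0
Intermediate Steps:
C(V) = 4 (C(V) = 2 + 2 = 4)
W(R) = 0 (W(R) = R*(-1 + 1) = R*0 = 0)
1054*((2*B(2))*W(C(-3))) = 1054*((2*3)*0) = 1054*(6*0) = 1054*0 = 0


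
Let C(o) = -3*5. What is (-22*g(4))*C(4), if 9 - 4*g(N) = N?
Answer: 825/2 ≈ 412.50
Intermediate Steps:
g(N) = 9/4 - N/4
C(o) = -15
(-22*g(4))*C(4) = -22*(9/4 - ¼*4)*(-15) = -22*(9/4 - 1)*(-15) = -22*5/4*(-15) = -55/2*(-15) = 825/2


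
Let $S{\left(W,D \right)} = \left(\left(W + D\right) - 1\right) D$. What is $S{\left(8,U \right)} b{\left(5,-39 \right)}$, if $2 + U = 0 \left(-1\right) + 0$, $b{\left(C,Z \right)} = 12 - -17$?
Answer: $-290$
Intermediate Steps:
$b{\left(C,Z \right)} = 29$ ($b{\left(C,Z \right)} = 12 + 17 = 29$)
$U = -2$ ($U = -2 + \left(0 \left(-1\right) + 0\right) = -2 + \left(0 + 0\right) = -2 + 0 = -2$)
$S{\left(W,D \right)} = D \left(-1 + D + W\right)$ ($S{\left(W,D \right)} = \left(\left(D + W\right) - 1\right) D = \left(-1 + D + W\right) D = D \left(-1 + D + W\right)$)
$S{\left(8,U \right)} b{\left(5,-39 \right)} = - 2 \left(-1 - 2 + 8\right) 29 = \left(-2\right) 5 \cdot 29 = \left(-10\right) 29 = -290$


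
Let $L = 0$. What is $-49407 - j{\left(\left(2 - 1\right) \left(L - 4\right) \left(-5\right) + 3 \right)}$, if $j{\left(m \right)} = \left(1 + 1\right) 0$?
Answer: $-49407$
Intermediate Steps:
$j{\left(m \right)} = 0$ ($j{\left(m \right)} = 2 \cdot 0 = 0$)
$-49407 - j{\left(\left(2 - 1\right) \left(L - 4\right) \left(-5\right) + 3 \right)} = -49407 - 0 = -49407 + 0 = -49407$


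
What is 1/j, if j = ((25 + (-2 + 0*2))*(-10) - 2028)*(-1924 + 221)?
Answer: 1/3845374 ≈ 2.6005e-7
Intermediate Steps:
j = 3845374 (j = ((25 + (-2 + 0))*(-10) - 2028)*(-1703) = ((25 - 2)*(-10) - 2028)*(-1703) = (23*(-10) - 2028)*(-1703) = (-230 - 2028)*(-1703) = -2258*(-1703) = 3845374)
1/j = 1/3845374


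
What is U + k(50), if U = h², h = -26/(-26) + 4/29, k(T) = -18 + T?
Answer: 28001/841 ≈ 33.295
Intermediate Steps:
h = 33/29 (h = -26*(-1/26) + 4*(1/29) = 1 + 4/29 = 33/29 ≈ 1.1379)
U = 1089/841 (U = (33/29)² = 1089/841 ≈ 1.2949)
U + k(50) = 1089/841 + (-18 + 50) = 1089/841 + 32 = 28001/841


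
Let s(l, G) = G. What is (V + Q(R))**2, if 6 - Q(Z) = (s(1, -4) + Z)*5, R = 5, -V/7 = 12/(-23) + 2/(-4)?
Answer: 140625/2116 ≈ 66.458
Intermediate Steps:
V = 329/46 (V = -7*(12/(-23) + 2/(-4)) = -7*(12*(-1/23) + 2*(-1/4)) = -7*(-12/23 - 1/2) = -7*(-47/46) = 329/46 ≈ 7.1522)
Q(Z) = 26 - 5*Z (Q(Z) = 6 - (-4 + Z)*5 = 6 - (-20 + 5*Z) = 6 + (20 - 5*Z) = 26 - 5*Z)
(V + Q(R))**2 = (329/46 + (26 - 5*5))**2 = (329/46 + (26 - 25))**2 = (329/46 + 1)**2 = (375/46)**2 = 140625/2116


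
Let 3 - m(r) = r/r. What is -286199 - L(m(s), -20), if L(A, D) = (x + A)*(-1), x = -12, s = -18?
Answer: -286209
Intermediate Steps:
m(r) = 2 (m(r) = 3 - r/r = 3 - 1*1 = 3 - 1 = 2)
L(A, D) = 12 - A (L(A, D) = (-12 + A)*(-1) = 12 - A)
-286199 - L(m(s), -20) = -286199 - (12 - 1*2) = -286199 - (12 - 2) = -286199 - 1*10 = -286199 - 10 = -286209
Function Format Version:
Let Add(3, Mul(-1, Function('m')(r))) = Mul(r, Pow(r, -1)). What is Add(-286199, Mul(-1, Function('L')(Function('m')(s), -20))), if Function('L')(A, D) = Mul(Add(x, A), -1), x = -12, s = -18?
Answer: -286209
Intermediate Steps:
Function('m')(r) = 2 (Function('m')(r) = Add(3, Mul(-1, Mul(r, Pow(r, -1)))) = Add(3, Mul(-1, 1)) = Add(3, -1) = 2)
Function('L')(A, D) = Add(12, Mul(-1, A)) (Function('L')(A, D) = Mul(Add(-12, A), -1) = Add(12, Mul(-1, A)))
Add(-286199, Mul(-1, Function('L')(Function('m')(s), -20))) = Add(-286199, Mul(-1, Add(12, Mul(-1, 2)))) = Add(-286199, Mul(-1, Add(12, -2))) = Add(-286199, Mul(-1, 10)) = Add(-286199, -10) = -286209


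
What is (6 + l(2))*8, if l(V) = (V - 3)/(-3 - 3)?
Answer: 148/3 ≈ 49.333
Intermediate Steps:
l(V) = 1/2 - V/6 (l(V) = (-3 + V)/(-6) = (-3 + V)*(-1/6) = 1/2 - V/6)
(6 + l(2))*8 = (6 + (1/2 - 1/6*2))*8 = (6 + (1/2 - 1/3))*8 = (6 + 1/6)*8 = (37/6)*8 = 148/3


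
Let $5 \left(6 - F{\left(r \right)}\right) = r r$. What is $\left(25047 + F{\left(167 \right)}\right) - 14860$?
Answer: $\frac{23076}{5} \approx 4615.2$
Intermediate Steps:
$F{\left(r \right)} = 6 - \frac{r^{2}}{5}$ ($F{\left(r \right)} = 6 - \frac{r r}{5} = 6 - \frac{r^{2}}{5}$)
$\left(25047 + F{\left(167 \right)}\right) - 14860 = \left(25047 + \left(6 - \frac{167^{2}}{5}\right)\right) - 14860 = \left(25047 + \left(6 - \frac{27889}{5}\right)\right) - 14860 = \left(25047 - \frac{27859}{5}\right) - 14860 = \frac{97376}{5} - 14860 = \frac{23076}{5}$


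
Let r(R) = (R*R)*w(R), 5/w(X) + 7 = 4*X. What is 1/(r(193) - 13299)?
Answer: -153/1997498 ≈ -7.6596e-5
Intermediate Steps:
w(X) = 5/(-7 + 4*X)
r(R) = 5*R²/(-7 + 4*R) (r(R) = (R*R)*(5/(-7 + 4*R)) = R²*(5/(-7 + 4*R)) = 5*R²/(-7 + 4*R))
1/(r(193) - 13299) = 1/(5*193²/(-7 + 4*193) - 13299) = 1/(5*37249/(-7 + 772) - 13299) = 1/(5*37249/765 - 13299) = 1/(5*37249*(1/765) - 13299) = 1/(37249/153 - 13299) = 1/(-1997498/153) = -153/1997498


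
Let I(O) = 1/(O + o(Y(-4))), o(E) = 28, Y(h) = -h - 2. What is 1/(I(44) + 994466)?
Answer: 72/71601553 ≈ 1.0056e-6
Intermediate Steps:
Y(h) = -2 - h
I(O) = 1/(28 + O) (I(O) = 1/(O + 28) = 1/(28 + O))
1/(I(44) + 994466) = 1/(1/(28 + 44) + 994466) = 1/(1/72 + 994466) = 1/(71601553/72) = 72/71601553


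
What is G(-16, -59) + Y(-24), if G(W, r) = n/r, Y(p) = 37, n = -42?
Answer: 2225/59 ≈ 37.712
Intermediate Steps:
G(W, r) = -42/r
G(-16, -59) + Y(-24) = -42/(-59) + 37 = -42*(-1/59) + 37 = 42/59 + 37 = 2225/59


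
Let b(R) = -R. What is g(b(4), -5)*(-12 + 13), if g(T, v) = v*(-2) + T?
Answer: 6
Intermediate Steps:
g(T, v) = T - 2*v (g(T, v) = -2*v + T = T - 2*v)
g(b(4), -5)*(-12 + 13) = (-1*4 - 2*(-5))*(-12 + 13) = (-4 + 10)*1 = 6*1 = 6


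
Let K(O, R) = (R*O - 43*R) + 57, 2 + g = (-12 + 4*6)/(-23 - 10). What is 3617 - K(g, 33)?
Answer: 5057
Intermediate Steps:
g = -26/11 (g = -2 + (-12 + 4*6)/(-23 - 10) = -2 + (-12 + 24)/(-33) = -2 + 12*(-1/33) = -2 - 4/11 = -26/11 ≈ -2.3636)
K(O, R) = 57 - 43*R + O*R (K(O, R) = (O*R - 43*R) + 57 = (-43*R + O*R) + 57 = 57 - 43*R + O*R)
3617 - K(g, 33) = 3617 - (57 - 43*33 - 26/11*33) = 3617 - (57 - 1419 - 78) = 3617 - 1*(-1440) = 3617 + 1440 = 5057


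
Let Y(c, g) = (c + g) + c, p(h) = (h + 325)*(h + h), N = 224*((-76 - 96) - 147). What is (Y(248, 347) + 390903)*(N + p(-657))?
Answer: 142905806832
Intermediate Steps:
N = -71456 (N = 224*(-172 - 147) = 224*(-319) = -71456)
p(h) = 2*h*(325 + h) (p(h) = (325 + h)*(2*h) = 2*h*(325 + h))
Y(c, g) = g + 2*c
(Y(248, 347) + 390903)*(N + p(-657)) = ((347 + 2*248) + 390903)*(-71456 + 2*(-657)*(325 - 657)) = ((347 + 496) + 390903)*(-71456 + 2*(-657)*(-332)) = (843 + 390903)*(-71456 + 436248) = 391746*364792 = 142905806832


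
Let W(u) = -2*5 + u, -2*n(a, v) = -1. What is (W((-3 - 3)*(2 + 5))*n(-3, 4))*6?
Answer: -156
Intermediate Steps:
n(a, v) = 1/2 (n(a, v) = -1/2*(-1) = 1/2)
W(u) = -10 + u
(W((-3 - 3)*(2 + 5))*n(-3, 4))*6 = ((-10 + (-3 - 3)*(2 + 5))*(1/2))*6 = ((-10 - 6*7)*(1/2))*6 = ((-10 - 42)*(1/2))*6 = -52*1/2*6 = -26*6 = -156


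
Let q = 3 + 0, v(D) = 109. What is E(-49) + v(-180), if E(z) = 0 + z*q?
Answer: -38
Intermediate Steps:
q = 3
E(z) = 3*z (E(z) = 0 + z*3 = 0 + 3*z = 3*z)
E(-49) + v(-180) = 3*(-49) + 109 = -147 + 109 = -38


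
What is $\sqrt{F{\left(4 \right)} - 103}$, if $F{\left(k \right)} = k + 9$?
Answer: $3 i \sqrt{10} \approx 9.4868 i$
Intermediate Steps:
$F{\left(k \right)} = 9 + k$
$\sqrt{F{\left(4 \right)} - 103} = \sqrt{\left(9 + 4\right) - 103} = \sqrt{13 - 103} = \sqrt{-90} = 3 i \sqrt{10}$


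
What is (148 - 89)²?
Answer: 3481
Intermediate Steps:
(148 - 89)² = 59² = 3481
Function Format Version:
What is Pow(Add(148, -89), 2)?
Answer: 3481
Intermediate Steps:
Pow(Add(148, -89), 2) = Pow(59, 2) = 3481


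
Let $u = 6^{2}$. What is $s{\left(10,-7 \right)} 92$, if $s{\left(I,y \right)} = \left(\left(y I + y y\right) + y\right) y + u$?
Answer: $21344$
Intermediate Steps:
$u = 36$
$s{\left(I,y \right)} = 36 + y \left(y + y^{2} + I y\right)$ ($s{\left(I,y \right)} = \left(\left(y I + y y\right) + y\right) y + 36 = \left(\left(I y + y^{2}\right) + y\right) y + 36 = \left(\left(y^{2} + I y\right) + y\right) y + 36 = \left(y + y^{2} + I y\right) y + 36 = y \left(y + y^{2} + I y\right) + 36 = 36 + y \left(y + y^{2} + I y\right)$)
$s{\left(10,-7 \right)} 92 = \left(36 + \left(-7\right)^{2} + \left(-7\right)^{3} + 10 \left(-7\right)^{2}\right) 92 = \left(36 + 49 - 343 + 10 \cdot 49\right) 92 = \left(36 + 49 - 343 + 490\right) 92 = 232 \cdot 92 = 21344$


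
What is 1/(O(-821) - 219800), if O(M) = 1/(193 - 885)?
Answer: -692/152101601 ≈ -4.5496e-6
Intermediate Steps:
O(M) = -1/692 (O(M) = 1/(-692) = -1/692)
1/(O(-821) - 219800) = 1/(-1/692 - 219800) = 1/(-152101601/692) = -692/152101601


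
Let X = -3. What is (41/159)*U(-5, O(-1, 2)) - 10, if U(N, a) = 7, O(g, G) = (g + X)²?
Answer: -1303/159 ≈ -8.1950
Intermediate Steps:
O(g, G) = (-3 + g)² (O(g, G) = (g - 3)² = (-3 + g)²)
(41/159)*U(-5, O(-1, 2)) - 10 = (41/159)*7 - 10 = 287/159 - 10 = -1303/159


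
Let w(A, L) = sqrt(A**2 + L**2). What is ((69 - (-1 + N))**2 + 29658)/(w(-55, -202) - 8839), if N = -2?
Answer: -153984219/39042046 - 17421*sqrt(43829)/39042046 ≈ -4.0375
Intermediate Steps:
((69 - (-1 + N))**2 + 29658)/(w(-55, -202) - 8839) = ((69 - (-1 - 2))**2 + 29658)/(sqrt((-55)**2 + (-202)**2) - 8839) = ((69 - 1*(-3))**2 + 29658)/(sqrt(3025 + 40804) - 8839) = ((69 + 3)**2 + 29658)/(sqrt(43829) - 8839) = (72**2 + 29658)/(-8839 + sqrt(43829)) = (5184 + 29658)/(-8839 + sqrt(43829)) = 34842/(-8839 + sqrt(43829))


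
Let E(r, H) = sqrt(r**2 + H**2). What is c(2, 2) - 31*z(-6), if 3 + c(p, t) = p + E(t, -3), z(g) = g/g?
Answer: -32 + sqrt(13) ≈ -28.394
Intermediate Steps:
z(g) = 1
E(r, H) = sqrt(H**2 + r**2)
c(p, t) = -3 + p + sqrt(9 + t**2) (c(p, t) = -3 + (p + sqrt((-3)**2 + t**2)) = -3 + (p + sqrt(9 + t**2)) = -3 + p + sqrt(9 + t**2))
c(2, 2) - 31*z(-6) = (-3 + 2 + sqrt(9 + 2**2)) - 31*1 = (-3 + 2 + sqrt(9 + 4)) - 31 = (-3 + 2 + sqrt(13)) - 31 = (-1 + sqrt(13)) - 31 = -32 + sqrt(13)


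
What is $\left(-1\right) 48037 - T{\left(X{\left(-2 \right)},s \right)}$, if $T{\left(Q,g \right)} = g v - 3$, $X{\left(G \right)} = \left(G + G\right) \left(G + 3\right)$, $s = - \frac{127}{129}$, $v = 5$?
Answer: $- \frac{6195751}{129} \approx -48029.0$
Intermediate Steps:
$s = - \frac{127}{129}$ ($s = \left(-127\right) \frac{1}{129} = - \frac{127}{129} \approx -0.9845$)
$X{\left(G \right)} = 2 G \left(3 + G\right)$
$T{\left(Q,g \right)} = -3 + 5 g$ ($T{\left(Q,g \right)} = g 5 - 3 = 5 g - 3 = -3 + 5 g$)
$\left(-1\right) 48037 - T{\left(X{\left(-2 \right)},s \right)} = \left(-1\right) 48037 - \left(-3 + 5 \left(- \frac{127}{129}\right)\right) = -48037 - \left(-3 - \frac{635}{129}\right) = -48037 - - \frac{1022}{129} = -48037 + \frac{1022}{129} = - \frac{6195751}{129}$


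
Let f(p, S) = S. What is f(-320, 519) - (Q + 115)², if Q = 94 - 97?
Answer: -12025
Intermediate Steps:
Q = -3
f(-320, 519) - (Q + 115)² = 519 - (-3 + 115)² = 519 - 1*112² = 519 - 1*12544 = 519 - 12544 = -12025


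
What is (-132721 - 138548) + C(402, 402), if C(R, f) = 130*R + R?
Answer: -218607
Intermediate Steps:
C(R, f) = 131*R
(-132721 - 138548) + C(402, 402) = (-132721 - 138548) + 131*402 = -271269 + 52662 = -218607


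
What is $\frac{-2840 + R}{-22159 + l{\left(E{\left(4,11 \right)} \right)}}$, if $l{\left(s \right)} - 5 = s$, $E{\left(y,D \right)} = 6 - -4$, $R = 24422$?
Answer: $- \frac{10791}{11072} \approx -0.97462$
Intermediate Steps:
$E{\left(y,D \right)} = 10$ ($E{\left(y,D \right)} = 6 + 4 = 10$)
$l{\left(s \right)} = 5 + s$
$\frac{-2840 + R}{-22159 + l{\left(E{\left(4,11 \right)} \right)}} = \frac{-2840 + 24422}{-22159 + \left(5 + 10\right)} = \frac{21582}{-22159 + 15} = \frac{21582}{-22144} = 21582 \left(- \frac{1}{22144}\right) = - \frac{10791}{11072}$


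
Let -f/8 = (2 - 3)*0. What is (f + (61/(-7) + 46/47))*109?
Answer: -277405/329 ≈ -843.18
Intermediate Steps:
f = 0 (f = -8*(2 - 3)*0 = -(-8)*0 = -8*0 = 0)
(f + (61/(-7) + 46/47))*109 = (0 + (61/(-7) + 46/47))*109 = (0 + (61*(-⅐) + 46*(1/47)))*109 = (0 + (-61/7 + 46/47))*109 = (0 - 2545/329)*109 = -2545/329*109 = -277405/329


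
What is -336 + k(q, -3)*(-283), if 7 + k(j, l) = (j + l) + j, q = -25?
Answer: 16644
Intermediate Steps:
k(j, l) = -7 + l + 2*j (k(j, l) = -7 + ((j + l) + j) = -7 + (l + 2*j) = -7 + l + 2*j)
-336 + k(q, -3)*(-283) = -336 + (-7 - 3 + 2*(-25))*(-283) = -336 + (-7 - 3 - 50)*(-283) = -336 - 60*(-283) = -336 + 16980 = 16644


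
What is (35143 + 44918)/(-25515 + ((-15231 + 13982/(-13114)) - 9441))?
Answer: -524959977/329083150 ≈ -1.5952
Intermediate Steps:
(35143 + 44918)/(-25515 + ((-15231 + 13982/(-13114)) - 9441)) = 80061/(-25515 + ((-15231 + 13982*(-1/13114)) - 9441)) = 80061/(-25515 + ((-15231 - 6991/6557) - 9441)) = 80061/(-25515 + (-99876658/6557 - 9441)) = 80061/(-25515 - 161781295/6557) = 80061/(-329083150/6557) = 80061*(-6557/329083150) = -524959977/329083150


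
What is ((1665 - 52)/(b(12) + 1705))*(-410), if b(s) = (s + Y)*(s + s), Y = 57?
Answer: -661330/3361 ≈ -196.77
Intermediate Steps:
b(s) = 2*s*(57 + s) (b(s) = (s + 57)*(s + s) = (57 + s)*(2*s) = 2*s*(57 + s))
((1665 - 52)/(b(12) + 1705))*(-410) = ((1665 - 52)/(2*12*(57 + 12) + 1705))*(-410) = (1613/(2*12*69 + 1705))*(-410) = (1613/(1656 + 1705))*(-410) = (1613/3361)*(-410) = -661330/3361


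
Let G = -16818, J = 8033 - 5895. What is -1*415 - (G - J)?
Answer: 18541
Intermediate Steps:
J = 2138
-1*415 - (G - J) = -1*415 - (-16818 - 1*2138) = -415 - (-16818 - 2138) = -415 - 1*(-18956) = -415 + 18956 = 18541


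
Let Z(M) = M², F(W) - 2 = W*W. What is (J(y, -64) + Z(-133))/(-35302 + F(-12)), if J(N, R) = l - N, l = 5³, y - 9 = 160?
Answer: -17645/35156 ≈ -0.50191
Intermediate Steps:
y = 169 (y = 9 + 160 = 169)
l = 125
F(W) = 2 + W² (F(W) = 2 + W*W = 2 + W²)
J(N, R) = 125 - N
(J(y, -64) + Z(-133))/(-35302 + F(-12)) = ((125 - 1*169) + (-133)²)/(-35302 + (2 + (-12)²)) = ((125 - 169) + 17689)/(-35302 + (2 + 144)) = (-44 + 17689)/(-35302 + 146) = 17645/(-35156) = 17645*(-1/35156) = -17645/35156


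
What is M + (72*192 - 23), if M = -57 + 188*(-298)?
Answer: -42280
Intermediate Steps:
M = -56081 (M = -57 - 56024 = -56081)
M + (72*192 - 23) = -56081 + (72*192 - 23) = -56081 + (13824 - 23) = -56081 + 13801 = -42280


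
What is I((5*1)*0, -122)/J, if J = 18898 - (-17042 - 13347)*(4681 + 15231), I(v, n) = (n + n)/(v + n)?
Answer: 1/302562333 ≈ 3.3051e-9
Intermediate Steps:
I(v, n) = 2*n/(n + v) (I(v, n) = (2*n)/(n + v) = 2*n/(n + v))
J = 605124666 (J = 18898 - (-30389)*19912 = 18898 - 1*(-605105768) = 18898 + 605105768 = 605124666)
I((5*1)*0, -122)/J = (2*(-122)/(-122 + (5*1)*0))/605124666 = (2*(-122)/(-122 + 5*0))*(1/605124666) = (2*(-122)/(-122 + 0))*(1/605124666) = (2*(-122)/(-122))*(1/605124666) = (2*(-122)*(-1/122))*(1/605124666) = 2*(1/605124666) = 1/302562333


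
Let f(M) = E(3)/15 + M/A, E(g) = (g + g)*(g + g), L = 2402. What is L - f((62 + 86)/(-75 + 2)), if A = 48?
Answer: 10510433/4380 ≈ 2399.6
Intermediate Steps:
E(g) = 4*g² (E(g) = (2*g)*(2*g) = 4*g²)
f(M) = 12/5 + M/48 (f(M) = (4*3²)/15 + M/48 = (4*9)*(1/15) + M*(1/48) = 36*(1/15) + M/48 = 12/5 + M/48)
L - f((62 + 86)/(-75 + 2)) = 2402 - (12/5 + ((62 + 86)/(-75 + 2))/48) = 2402 - (12/5 + (148/(-73))/48) = 2402 - (12/5 + (148*(-1/73))/48) = 2402 - (12/5 + (1/48)*(-148/73)) = 2402 - (12/5 - 37/876) = 2402 - 1*10327/4380 = 2402 - 10327/4380 = 10510433/4380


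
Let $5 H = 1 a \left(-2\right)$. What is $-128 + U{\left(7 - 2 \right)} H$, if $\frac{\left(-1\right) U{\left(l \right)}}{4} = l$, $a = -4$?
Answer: $-160$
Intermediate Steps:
$U{\left(l \right)} = - 4 l$
$H = \frac{8}{5}$ ($H = \frac{1 \left(-4\right) \left(-2\right)}{5} = \frac{\left(-4\right) \left(-2\right)}{5} = \frac{1}{5} \cdot 8 = \frac{8}{5} \approx 1.6$)
$-128 + U{\left(7 - 2 \right)} H = -128 + - 4 \left(7 - 2\right) \frac{8}{5} = -128 + \left(-4\right) 5 \cdot \frac{8}{5} = -128 - 32 = -160$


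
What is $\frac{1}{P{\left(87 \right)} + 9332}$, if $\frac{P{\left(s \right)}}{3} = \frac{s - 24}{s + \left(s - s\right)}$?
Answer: $\frac{29}{270691} \approx 0.00010713$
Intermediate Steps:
$P{\left(s \right)} = \frac{3 \left(-24 + s\right)}{s}$ ($P{\left(s \right)} = 3 \frac{s - 24}{s + \left(s - s\right)} = 3 \frac{-24 + s}{s + 0} = 3 \frac{-24 + s}{s} = \frac{3 \left(-24 + s\right)}{s}$)
$\frac{1}{P{\left(87 \right)} + 9332} = \frac{1}{\left(3 - \frac{72}{87}\right) + 9332} = \frac{1}{\left(3 - \frac{24}{29}\right) + 9332} = \frac{1}{\frac{63}{29} + 9332} = \frac{1}{\frac{270691}{29}} = \frac{29}{270691}$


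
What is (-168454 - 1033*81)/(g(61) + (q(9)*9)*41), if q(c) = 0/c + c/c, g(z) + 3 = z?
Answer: -252127/427 ≈ -590.46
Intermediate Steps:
g(z) = -3 + z
q(c) = 1 (q(c) = 0 + 1 = 1)
(-168454 - 1033*81)/(g(61) + (q(9)*9)*41) = (-168454 - 1033*81)/((-3 + 61) + (1*9)*41) = (-168454 - 83673)/(58 + 9*41) = -252127/(58 + 369) = -252127/427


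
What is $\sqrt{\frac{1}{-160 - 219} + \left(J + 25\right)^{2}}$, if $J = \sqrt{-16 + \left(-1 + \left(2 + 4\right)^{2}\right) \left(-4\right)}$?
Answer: $\frac{5 \sqrt{2694690 + 574564 i \sqrt{39}}}{379} \approx 25.0 + 12.49 i$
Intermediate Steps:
$J = 2 i \sqrt{39}$ ($J = \sqrt{-16 + \left(-1 + 6^{2}\right) \left(-4\right)} = \sqrt{-16 + \left(-1 + 36\right) \left(-4\right)} = \sqrt{-16 + 35 \left(-4\right)} = \sqrt{-16 - 140} = \sqrt{-156} = 2 i \sqrt{39} \approx 12.49 i$)
$\sqrt{\frac{1}{-160 - 219} + \left(J + 25\right)^{2}} = \sqrt{\frac{1}{-160 - 219} + \left(2 i \sqrt{39} + 25\right)^{2}} = \sqrt{\frac{1}{-379} + \left(25 + 2 i \sqrt{39}\right)^{2}} = \sqrt{- \frac{1}{379} + \left(25 + 2 i \sqrt{39}\right)^{2}}$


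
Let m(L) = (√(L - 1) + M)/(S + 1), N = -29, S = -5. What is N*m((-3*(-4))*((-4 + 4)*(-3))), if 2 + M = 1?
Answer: -29/4 + 29*I/4 ≈ -7.25 + 7.25*I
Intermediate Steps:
M = -1 (M = -2 + 1 = -1)
m(L) = ¼ - √(-1 + L)/4 (m(L) = (√(L - 1) - 1)/(-5 + 1) = (√(-1 + L) - 1)/(-4) = (-1 + √(-1 + L))*(-¼) = ¼ - √(-1 + L)/4)
N*m((-3*(-4))*((-4 + 4)*(-3))) = -29*(¼ - √(-1 + (-3*(-4))*((-4 + 4)*(-3)))/4) = -29*(¼ - √(-1 + 12*(0*(-3)))/4) = -29*(¼ - √(-1 + 12*0)/4) = -29*(¼ - √(-1 + 0)/4) = -29*(¼ - I/4) = -29/4 + 29*I/4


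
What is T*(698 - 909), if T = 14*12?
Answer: -35448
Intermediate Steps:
T = 168
T*(698 - 909) = 168*(698 - 909) = 168*(-211) = -35448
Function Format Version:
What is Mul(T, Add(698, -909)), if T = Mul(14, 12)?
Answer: -35448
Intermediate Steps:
T = 168
Mul(T, Add(698, -909)) = Mul(168, Add(698, -909)) = Mul(168, -211) = -35448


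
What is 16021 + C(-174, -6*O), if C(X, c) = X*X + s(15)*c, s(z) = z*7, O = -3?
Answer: 48187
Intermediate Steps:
s(z) = 7*z
C(X, c) = X² + 105*c (C(X, c) = X*X + (7*15)*c = X² + 105*c)
16021 + C(-174, -6*O) = 16021 + ((-174)² + 105*(-6*(-3))) = 16021 + (30276 + 105*18) = 16021 + (30276 + 1890) = 16021 + 32166 = 48187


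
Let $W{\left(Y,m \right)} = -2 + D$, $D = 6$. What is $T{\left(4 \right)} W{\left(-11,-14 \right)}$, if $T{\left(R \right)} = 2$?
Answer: $8$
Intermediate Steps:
$W{\left(Y,m \right)} = 4$ ($W{\left(Y,m \right)} = -2 + 6 = 4$)
$T{\left(4 \right)} W{\left(-11,-14 \right)} = 2 \cdot 4 = 8$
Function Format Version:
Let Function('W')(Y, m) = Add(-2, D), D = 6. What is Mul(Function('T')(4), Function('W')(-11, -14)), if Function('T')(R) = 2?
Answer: 8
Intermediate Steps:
Function('W')(Y, m) = 4 (Function('W')(Y, m) = Add(-2, 6) = 4)
Mul(Function('T')(4), Function('W')(-11, -14)) = Mul(2, 4) = 8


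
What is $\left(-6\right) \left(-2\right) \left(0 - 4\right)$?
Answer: $-48$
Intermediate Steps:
$\left(-6\right) \left(-2\right) \left(0 - 4\right) = 12 \left(-4\right) = -48$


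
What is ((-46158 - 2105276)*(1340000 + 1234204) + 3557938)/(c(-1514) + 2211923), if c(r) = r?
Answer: -5538226450598/2210409 ≈ -2.5055e+6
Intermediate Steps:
((-46158 - 2105276)*(1340000 + 1234204) + 3557938)/(c(-1514) + 2211923) = ((-46158 - 2105276)*(1340000 + 1234204) + 3557938)/(-1514 + 2211923) = (-2151434*2574204 + 3557938)/2210409 = (-5538230008536 + 3557938)*(1/2210409) = -5538226450598*1/2210409 = -5538226450598/2210409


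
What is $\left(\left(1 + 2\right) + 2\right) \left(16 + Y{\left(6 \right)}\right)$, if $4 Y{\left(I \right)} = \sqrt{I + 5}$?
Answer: $80 + \frac{5 \sqrt{11}}{4} \approx 84.146$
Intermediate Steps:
$Y{\left(I \right)} = \frac{\sqrt{5 + I}}{4}$ ($Y{\left(I \right)} = \frac{\sqrt{I + 5}}{4} = \frac{\sqrt{5 + I}}{4}$)
$\left(\left(1 + 2\right) + 2\right) \left(16 + Y{\left(6 \right)}\right) = \left(\left(1 + 2\right) + 2\right) \left(16 + \frac{\sqrt{5 + 6}}{4}\right) = \left(3 + 2\right) \left(16 + \frac{\sqrt{11}}{4}\right) = 5 \left(16 + \frac{\sqrt{11}}{4}\right) = 80 + \frac{5 \sqrt{11}}{4}$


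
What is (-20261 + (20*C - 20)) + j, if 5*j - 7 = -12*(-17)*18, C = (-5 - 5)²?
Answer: -87726/5 ≈ -17545.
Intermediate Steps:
C = 100 (C = (-10)² = 100)
j = 3679/5 (j = 7/5 + (-12*(-17)*18)/5 = 7/5 + (204*18)/5 = 7/5 + (⅕)*3672 = 7/5 + 3672/5 = 3679/5 ≈ 735.80)
(-20261 + (20*C - 20)) + j = (-20261 + (20*100 - 20)) + 3679/5 = (-20261 + (2000 - 20)) + 3679/5 = (-20261 + 1980) + 3679/5 = -18281 + 3679/5 = -87726/5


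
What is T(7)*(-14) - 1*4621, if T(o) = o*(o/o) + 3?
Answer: -4761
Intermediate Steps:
T(o) = 3 + o (T(o) = o*1 + 3 = o + 3 = 3 + o)
T(7)*(-14) - 1*4621 = (3 + 7)*(-14) - 1*4621 = 10*(-14) - 4621 = -140 - 4621 = -4761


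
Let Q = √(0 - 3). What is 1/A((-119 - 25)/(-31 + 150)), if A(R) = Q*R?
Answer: 119*I*√3/432 ≈ 0.47712*I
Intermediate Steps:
Q = I*√3 (Q = √(-3) = I*√3 ≈ 1.732*I)
A(R) = I*R*√3 (A(R) = (I*√3)*R = I*R*√3)
1/A((-119 - 25)/(-31 + 150)) = 1/(I*((-119 - 25)/(-31 + 150))*√3) = 1/(I*(-144/119)*√3) = 1/(-144*I*√3/119) = 119*I*√3/432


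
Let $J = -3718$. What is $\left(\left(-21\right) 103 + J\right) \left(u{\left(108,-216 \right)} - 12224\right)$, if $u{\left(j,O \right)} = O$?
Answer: $73159640$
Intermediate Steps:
$\left(\left(-21\right) 103 + J\right) \left(u{\left(108,-216 \right)} - 12224\right) = \left(\left(-21\right) 103 - 3718\right) \left(-216 - 12224\right) = \left(-2163 - 3718\right) \left(-12440\right) = \left(-5881\right) \left(-12440\right) = 73159640$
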